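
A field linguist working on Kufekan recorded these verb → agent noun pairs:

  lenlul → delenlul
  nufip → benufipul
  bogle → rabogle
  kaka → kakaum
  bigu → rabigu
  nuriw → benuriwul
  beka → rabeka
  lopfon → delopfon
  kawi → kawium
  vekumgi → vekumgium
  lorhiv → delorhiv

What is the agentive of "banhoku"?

beka and kaka both end in -a yet inflect differently (rabeka, kakaum), so the final letter is not what conditions the rule; the first letter is.
"banhoku" begins with b-. The stems beginning with b- (bogle → rabogle, bigu → rabigu, beka → rabeka) add the prefix ra-.
So banhoku → rabanhoku.

rabanhoku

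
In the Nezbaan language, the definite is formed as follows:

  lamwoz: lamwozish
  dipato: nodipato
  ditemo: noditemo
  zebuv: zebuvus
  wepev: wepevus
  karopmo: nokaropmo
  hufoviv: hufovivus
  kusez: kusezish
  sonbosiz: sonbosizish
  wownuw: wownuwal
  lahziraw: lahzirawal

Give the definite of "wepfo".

nowepfo

karopmo and lamwoz both have last vowel 'o' yet inflect differently (nokaropmo, lamwozish), so the last vowel is not what conditions the rule; the final letter is.
"wepfo" ends in -o. The stems ending in -o (karopmo → nokaropmo, ditemo → noditemo, dipato → nodipato) add the prefix no-.
The other patterns: stems ending in -z add -ish; stems ending in -v add -us; stems ending in -w add -al.
So wepfo → nowepfo.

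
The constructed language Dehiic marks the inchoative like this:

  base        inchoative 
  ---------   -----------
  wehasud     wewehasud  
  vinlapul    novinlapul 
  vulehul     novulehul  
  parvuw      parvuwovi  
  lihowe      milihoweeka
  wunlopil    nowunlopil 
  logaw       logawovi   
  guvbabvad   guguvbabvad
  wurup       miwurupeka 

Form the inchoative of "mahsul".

nomahsul

parvuw and vulehul both have last vowel 'u' yet inflect differently (parvuwovi, novulehul), so the last vowel is not what conditions the rule; the final letter is.
"mahsul" ends in -l. The stems ending in -l (vulehul → novulehul, vinlapul → novinlapul, wunlopil → nowunlopil) add the prefix no-.
So mahsul → nomahsul.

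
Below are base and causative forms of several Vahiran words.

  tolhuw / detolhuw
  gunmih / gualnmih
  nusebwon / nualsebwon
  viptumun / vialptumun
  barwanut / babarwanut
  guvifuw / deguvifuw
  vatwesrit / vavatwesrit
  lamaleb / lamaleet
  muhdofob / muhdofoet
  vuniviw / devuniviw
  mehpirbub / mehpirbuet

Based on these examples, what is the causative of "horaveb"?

horaveet

mehpirbub and tolhuw both have last vowel 'u' yet inflect differently (mehpirbuet, detolhuw), so the last vowel is not what conditions the rule; the final letter is.
"horaveb" ends in -b. The stems ending in -b (mehpirbub → mehpirbuet, lamaleb → lamaleet, muhdofob → muhdofoet) drop the final letter and add -et.
The other patterns: stems ending in -w add the prefix de-; stems ending in -t repeat the first consonant+vowel as a prefix; stems ending in -h or -n insert -al- after the first vowel.
So horaveb → horaveet.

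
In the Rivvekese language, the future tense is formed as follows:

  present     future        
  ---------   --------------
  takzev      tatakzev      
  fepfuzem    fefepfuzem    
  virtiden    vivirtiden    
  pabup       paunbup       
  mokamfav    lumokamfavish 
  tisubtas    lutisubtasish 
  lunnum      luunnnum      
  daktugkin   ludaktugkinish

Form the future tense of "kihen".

fepfuzem and lunnum both end in -m yet inflect differently (fefepfuzem, luunnnum), so the final letter is not what conditions the rule; the last vowel is.
"kihen" has last vowel 'e'. The stems whose last vowel is 'e' (takzev → tatakzev, virtiden → vivirtiden, fepfuzem → fefepfuzem) repeat the first consonant+vowel as a prefix.
The other patterns: stems whose last vowel is 'u' insert -un- after the first vowel; stems whose last vowel is 'a' or 'i' add lu- … -ish around the stem.
So kihen → kikihen.

kikihen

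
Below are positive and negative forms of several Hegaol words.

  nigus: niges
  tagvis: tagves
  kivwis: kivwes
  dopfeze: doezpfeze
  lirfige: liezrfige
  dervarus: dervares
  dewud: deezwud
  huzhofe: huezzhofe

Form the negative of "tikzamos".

tikzames

"tikzamos" ends in -s. The stems ending in -s (dervarus → dervares, nigus → niges, tagvis → tagves) change the last vowel to 'e'.
The other pattern: stems ending in -d or -e insert -ez- after the first vowel.
So tikzamos → tikzames.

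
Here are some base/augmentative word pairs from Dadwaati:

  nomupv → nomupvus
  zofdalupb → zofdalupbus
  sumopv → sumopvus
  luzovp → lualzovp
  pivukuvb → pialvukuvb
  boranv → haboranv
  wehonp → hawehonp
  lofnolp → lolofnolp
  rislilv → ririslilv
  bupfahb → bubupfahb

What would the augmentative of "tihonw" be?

hatihonw

zofdalupb and pivukuvb both end in -b yet inflect differently (zofdalupbus, pialvukuvb), so the final letter is not what conditions the rule; the second-to-last letter is.
"tihonw" has second-to-last letter 'n'. The stems whose second-to-last letter is 'n' (boranv → haboranv, wehonp → hawehonp) add the prefix ha-.
The other patterns: stems whose second-to-last letter is 'p' add -us; stems whose second-to-last letter is 'v' insert -al- after the first vowel; stems whose second-to-last letter is 'h' or 'l' repeat the first consonant+vowel as a prefix.
So tihonw → hatihonw.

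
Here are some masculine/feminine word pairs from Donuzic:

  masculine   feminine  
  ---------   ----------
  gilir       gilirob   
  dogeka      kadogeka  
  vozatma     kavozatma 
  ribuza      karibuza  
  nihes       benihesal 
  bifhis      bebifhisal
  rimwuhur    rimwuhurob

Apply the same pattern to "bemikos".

bebemikosal

bifhis and gilir both have last vowel 'i' yet inflect differently (bebifhisal, gilirob), so the last vowel is not what conditions the rule; the final letter is.
"bemikos" ends in -s. The stems ending in -s (bifhis → bebifhisal, nihes → benihesal) add be- … -al around the stem.
The other patterns: stems ending in -a add the prefix ka-; stems ending in -r add -ob.
So bemikos → bebemikosal.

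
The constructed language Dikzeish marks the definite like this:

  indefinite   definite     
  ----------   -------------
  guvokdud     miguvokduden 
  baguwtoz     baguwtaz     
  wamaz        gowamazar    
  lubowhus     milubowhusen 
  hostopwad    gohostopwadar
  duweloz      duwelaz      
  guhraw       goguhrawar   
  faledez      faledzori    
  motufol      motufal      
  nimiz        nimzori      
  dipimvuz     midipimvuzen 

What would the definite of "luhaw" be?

goluhawar

dipimvuz and wamaz both end in -z yet inflect differently (midipimvuzen, gowamazar), so the final letter is not what conditions the rule; the last vowel is.
"luhaw" has last vowel 'a'. The stems whose last vowel is 'a' (guhraw → goguhrawar, wamaz → gowamazar, hostopwad → gohostopwadar) add go- … -ar around the stem.
So luhaw → goluhawar.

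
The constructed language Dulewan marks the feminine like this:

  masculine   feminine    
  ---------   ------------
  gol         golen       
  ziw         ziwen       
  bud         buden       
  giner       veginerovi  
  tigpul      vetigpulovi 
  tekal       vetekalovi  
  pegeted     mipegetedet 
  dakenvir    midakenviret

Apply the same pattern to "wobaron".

miwobaronet

"wobaron" has 3 vowels. The stems with 3 vowels (pegeted → mipegetedet, dakenvir → midakenviret) add mi- … -et around the stem.
The other patterns: stems with 1 vowel add -en; stems with 2 vowels add ve- … -ovi around the stem.
So wobaron → miwobaronet.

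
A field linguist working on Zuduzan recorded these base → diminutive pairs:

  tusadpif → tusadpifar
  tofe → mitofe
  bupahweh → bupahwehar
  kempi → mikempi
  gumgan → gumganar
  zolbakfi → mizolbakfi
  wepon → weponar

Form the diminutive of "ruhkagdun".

"ruhkagdun" ends in a consonant. The stems ending in a consonant (wepon → weponar, bupahweh → bupahwehar, gumgan → gumganar) add -ar.
The other pattern: stems ending in a vowel add the prefix mi-.
So ruhkagdun → ruhkagdunar.

ruhkagdunar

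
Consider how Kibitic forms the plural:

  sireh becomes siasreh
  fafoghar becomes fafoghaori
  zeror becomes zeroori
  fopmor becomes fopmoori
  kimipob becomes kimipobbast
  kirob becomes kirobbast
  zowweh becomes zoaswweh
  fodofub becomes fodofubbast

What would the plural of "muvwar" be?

muvwaori

kirob and zeror both have last vowel 'o' yet inflect differently (kirobbast, zeroori), so the last vowel is not what conditions the rule; the final letter is.
"muvwar" ends in -r. The stems ending in -r (zeror → zeroori, fopmor → fopmoori, fafoghar → fafoghaori) drop the final letter and add -ori.
The other patterns: stems ending in -b double the final consonant and add -ast; stems ending in -h insert -as- after the first vowel.
So muvwar → muvwaori.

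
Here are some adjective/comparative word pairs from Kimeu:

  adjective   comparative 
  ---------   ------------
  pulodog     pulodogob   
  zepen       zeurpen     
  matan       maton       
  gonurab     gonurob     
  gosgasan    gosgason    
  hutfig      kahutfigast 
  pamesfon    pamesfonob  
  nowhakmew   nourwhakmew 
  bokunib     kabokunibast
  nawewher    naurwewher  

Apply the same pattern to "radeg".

zepen and matan both end in -n yet inflect differently (zeurpen, maton), so the final letter is not what conditions the rule; the last vowel is.
"radeg" has last vowel 'e'. The stems whose last vowel is 'e' (nowhakmew → nourwhakmew, nawewher → naurwewher, zepen → zeurpen) insert -ur- after the first vowel.
So radeg → raurdeg.

raurdeg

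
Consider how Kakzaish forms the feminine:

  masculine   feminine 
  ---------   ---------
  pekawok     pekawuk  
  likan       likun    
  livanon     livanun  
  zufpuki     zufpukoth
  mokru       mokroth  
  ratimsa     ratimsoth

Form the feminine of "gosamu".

gosamoth

"gosamu" ends in a vowel. The stems ending in a vowel (zufpuki → zufpukoth, mokru → mokroth, ratimsa → ratimsoth) drop the final letter and add -oth.
So gosamu → gosamoth.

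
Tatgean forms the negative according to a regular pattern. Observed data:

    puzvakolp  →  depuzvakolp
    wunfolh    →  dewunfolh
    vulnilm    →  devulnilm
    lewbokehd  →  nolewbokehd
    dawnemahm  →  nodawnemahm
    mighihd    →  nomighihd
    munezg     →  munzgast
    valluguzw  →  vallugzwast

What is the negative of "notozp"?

"notozp" has second-to-last letter 'z'. The stems whose second-to-last letter is 'z' (munezg → munzgast, valluguzw → vallugzwast) delete the last vowel and add -ast.
So notozp → notzpast.

notzpast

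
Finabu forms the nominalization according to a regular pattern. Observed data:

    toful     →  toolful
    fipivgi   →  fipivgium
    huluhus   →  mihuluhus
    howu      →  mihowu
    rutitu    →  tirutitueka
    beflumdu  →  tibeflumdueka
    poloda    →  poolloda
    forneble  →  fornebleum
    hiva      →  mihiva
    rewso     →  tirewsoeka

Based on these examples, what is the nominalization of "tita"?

tiolta

rutitu and howu both end in -u yet inflect differently (tirutitueka, mihowu), so the final letter is not what conditions the rule; the first letter is.
"tita" begins with t-. The one such stem in the data (toful → toolful) inserts -ol- after the first vowel (as does poloda), so the same rule applies.
The other patterns: stems beginning with b- or r- add ti- … -eka around the stem; stems beginning with f- add -um; stems beginning with h- add the prefix mi-.
So tita → tiolta.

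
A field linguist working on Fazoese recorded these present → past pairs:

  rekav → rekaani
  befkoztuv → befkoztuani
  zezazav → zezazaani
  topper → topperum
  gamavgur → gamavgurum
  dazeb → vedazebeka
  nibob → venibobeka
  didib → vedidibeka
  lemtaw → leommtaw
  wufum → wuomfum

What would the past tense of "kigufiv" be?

kigufiani

befkoztuv and gamavgur both have last vowel 'u' yet inflect differently (befkoztuani, gamavgurum), so the last vowel is not what conditions the rule; the final letter is.
"kigufiv" ends in -v. The stems ending in -v (rekav → rekaani, befkoztuv → befkoztuani, zezazav → zezazaani) drop the final letter and add -ani.
The other patterns: stems ending in -r add -um; stems ending in -b add ve- … -eka around the stem; stems ending in -m or -w insert -om- after the first vowel.
So kigufiv → kigufiani.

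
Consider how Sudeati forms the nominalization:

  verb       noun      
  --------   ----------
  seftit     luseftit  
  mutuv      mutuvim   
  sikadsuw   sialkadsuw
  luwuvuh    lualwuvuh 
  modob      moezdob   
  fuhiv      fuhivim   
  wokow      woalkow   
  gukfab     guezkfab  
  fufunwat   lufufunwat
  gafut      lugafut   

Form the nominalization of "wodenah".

sikadsuw and gafut both have last vowel 'u' yet inflect differently (sialkadsuw, lugafut), so the last vowel is not what conditions the rule; the final letter is.
"wodenah" ends in -h. The one such stem in the data (luwuvuh → lualwuvuh) inserts -al- after the first vowel (as do sikadsuw, wokow), so the same rule applies.
The other patterns: stems ending in -t add the prefix lu-; stems ending in -b insert -ez- after the first vowel; stems ending in -v add -im.
So wodenah → woaldenah.

woaldenah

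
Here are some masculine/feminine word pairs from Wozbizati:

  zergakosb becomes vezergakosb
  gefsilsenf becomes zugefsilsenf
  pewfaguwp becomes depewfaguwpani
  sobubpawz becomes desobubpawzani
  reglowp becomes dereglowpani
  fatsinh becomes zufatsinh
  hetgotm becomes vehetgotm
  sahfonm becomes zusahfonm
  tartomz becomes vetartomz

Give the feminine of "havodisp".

"havodisp" has second-to-last letter 's'. The one such stem in the data (zergakosb → vezergakosb) adds the prefix ve-, so the same rule applies.
The other patterns: stems whose second-to-last letter is 'w' add de- … -ani around the stem; stems whose second-to-last letter is 'n' add the prefix zu-.
So havodisp → vehavodisp.

vehavodisp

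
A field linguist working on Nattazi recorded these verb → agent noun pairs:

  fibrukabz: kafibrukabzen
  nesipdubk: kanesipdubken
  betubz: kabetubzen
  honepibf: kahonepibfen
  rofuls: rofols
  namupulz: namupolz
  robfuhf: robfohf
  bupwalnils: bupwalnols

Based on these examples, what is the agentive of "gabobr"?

"gabobr" has second-to-last letter 'b'. The stems whose second-to-last letter is 'b' (fibrukabz → kafibrukabzen, nesipdubk → kanesipdubken, betubz → kabetubzen) add ka- … -en around the stem.
The other pattern: stems whose second-to-last letter is 'h' or 'l' change the last vowel to 'o'.
So gabobr → kagabobren.

kagabobren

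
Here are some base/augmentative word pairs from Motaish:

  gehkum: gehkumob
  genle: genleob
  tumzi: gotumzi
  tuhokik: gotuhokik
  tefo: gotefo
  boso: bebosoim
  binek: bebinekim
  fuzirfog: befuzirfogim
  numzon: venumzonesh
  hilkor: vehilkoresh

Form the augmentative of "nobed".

venobedesh

tefo and boso both end in -o yet inflect differently (gotefo, bebosoim), so the final letter is not what conditions the rule; the first letter is.
"nobed" begins with n-. The one such stem in the data (numzon → venumzonesh) adds ve- … -esh around the stem, so the same rule applies.
The other patterns: stems beginning with g- add -ob; stems beginning with t- add the prefix go-; stems beginning with b- or f- add be- … -im around the stem.
So nobed → venobedesh.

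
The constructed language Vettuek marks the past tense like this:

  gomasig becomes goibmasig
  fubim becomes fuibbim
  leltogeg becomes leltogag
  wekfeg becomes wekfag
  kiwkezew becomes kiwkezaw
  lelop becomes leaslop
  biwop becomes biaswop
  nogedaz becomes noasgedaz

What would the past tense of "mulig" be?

muiblig

gomasig and leltogeg both end in -g yet inflect differently (goibmasig, leltogag), so the final letter is not what conditions the rule; the last vowel is.
"mulig" has last vowel 'i'. The stems whose last vowel is 'i' (gomasig → goibmasig, fubim → fuibbim) insert -ib- after the first vowel.
The other patterns: stems whose last vowel is 'e' change the last vowel to 'a'; stems whose last vowel is 'a' or 'o' insert -as- after the first vowel.
So mulig → muiblig.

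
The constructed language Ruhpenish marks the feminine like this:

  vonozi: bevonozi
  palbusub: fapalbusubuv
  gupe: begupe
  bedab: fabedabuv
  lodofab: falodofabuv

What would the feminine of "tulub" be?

fatulubuv

"tulub" ends in a consonant. The stems ending in a consonant (bedab → fabedabuv, palbusub → fapalbusubuv, lodofab → falodofabuv) add fa- … -uv around the stem.
The other pattern: stems ending in a vowel add the prefix be-.
So tulub → fatulubuv.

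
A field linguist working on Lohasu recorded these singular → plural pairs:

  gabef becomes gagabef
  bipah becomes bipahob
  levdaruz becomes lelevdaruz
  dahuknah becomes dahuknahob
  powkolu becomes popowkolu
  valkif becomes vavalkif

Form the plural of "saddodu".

dahuknah and levdaruz both have 3 vowels yet inflect differently (dahuknahob, lelevdaruz), so the number of vowels is not what conditions the rule; the final letter is.
"saddodu" ends in -u. The one such stem in the data (powkolu → popowkolu) repeats the first consonant+vowel as a prefix (as do levdaruz, valkif), so the same rule applies.
The other pattern: stems ending in -h add -ob.
So saddodu → sasaddodu.

sasaddodu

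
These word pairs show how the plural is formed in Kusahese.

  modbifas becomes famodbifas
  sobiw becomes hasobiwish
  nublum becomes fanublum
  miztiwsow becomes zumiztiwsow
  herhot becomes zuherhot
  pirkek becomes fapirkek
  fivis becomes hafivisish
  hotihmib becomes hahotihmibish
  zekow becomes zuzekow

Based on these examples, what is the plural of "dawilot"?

zudawilot

sobiw and miztiwsow both end in -w yet inflect differently (hasobiwish, zumiztiwsow), so the final letter is not what conditions the rule; the last vowel is.
"dawilot" has last vowel 'o'. The stems whose last vowel is 'o' (miztiwsow → zumiztiwsow, herhot → zuherhot, zekow → zuzekow) add the prefix zu-.
The other patterns: stems whose last vowel is 'i' add ha- … -ish around the stem; stems whose last vowel is 'a', 'e' or 'u' add the prefix fa-.
So dawilot → zudawilot.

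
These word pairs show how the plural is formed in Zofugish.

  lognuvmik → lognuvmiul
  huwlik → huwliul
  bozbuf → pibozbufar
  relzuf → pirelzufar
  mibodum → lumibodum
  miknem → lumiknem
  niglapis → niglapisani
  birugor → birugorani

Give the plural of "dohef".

pidohefar

"dohef" ends in -f. The stems ending in -f (bozbuf → pibozbufar, relzuf → pirelzufar) add pi- … -ar around the stem.
The other patterns: stems ending in -k drop the final letter and add -ul; stems ending in -m add the prefix lu-; stems ending in -r or -s add -ani.
So dohef → pidohefar.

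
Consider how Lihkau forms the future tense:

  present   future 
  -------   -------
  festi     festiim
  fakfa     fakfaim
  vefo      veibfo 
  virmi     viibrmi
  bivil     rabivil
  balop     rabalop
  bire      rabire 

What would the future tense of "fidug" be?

festi and virmi both end in -i yet inflect differently (festiim, viibrmi), so the final letter is not what conditions the rule; the first letter is.
"fidug" begins with f-. The stems beginning with f- (festi → festiim, fakfa → fakfaim) add -im.
The other patterns: stems beginning with v- insert -ib- after the first vowel; stems beginning with b- add the prefix ra-.
So fidug → fidugim.

fidugim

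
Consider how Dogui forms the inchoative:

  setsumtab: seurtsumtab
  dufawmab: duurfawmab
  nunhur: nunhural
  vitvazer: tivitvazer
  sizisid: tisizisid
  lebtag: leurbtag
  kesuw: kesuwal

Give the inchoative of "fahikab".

nunhur and vitvazer both end in -r yet inflect differently (nunhural, tivitvazer), so the final letter is not what conditions the rule; the last vowel is.
"fahikab" has last vowel 'a'. The stems whose last vowel is 'a' (setsumtab → seurtsumtab, dufawmab → duurfawmab, lebtag → leurbtag) insert -ur- after the first vowel.
So fahikab → faurhikab.

faurhikab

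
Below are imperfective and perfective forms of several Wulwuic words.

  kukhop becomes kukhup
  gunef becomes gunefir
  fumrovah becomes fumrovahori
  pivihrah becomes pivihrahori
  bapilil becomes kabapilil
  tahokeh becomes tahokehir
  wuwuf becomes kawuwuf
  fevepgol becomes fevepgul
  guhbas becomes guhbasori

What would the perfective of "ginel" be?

ginelir

"ginel" has last vowel 'e'. The stems whose last vowel is 'e' (gunef → gunefir, tahokeh → tahokehir) add -ir.
The other patterns: stems whose last vowel is 'o' change the last vowel to 'u'; stems whose last vowel is 'a' add -ori; stems whose last vowel is 'i' or 'u' add the prefix ka-.
So ginel → ginelir.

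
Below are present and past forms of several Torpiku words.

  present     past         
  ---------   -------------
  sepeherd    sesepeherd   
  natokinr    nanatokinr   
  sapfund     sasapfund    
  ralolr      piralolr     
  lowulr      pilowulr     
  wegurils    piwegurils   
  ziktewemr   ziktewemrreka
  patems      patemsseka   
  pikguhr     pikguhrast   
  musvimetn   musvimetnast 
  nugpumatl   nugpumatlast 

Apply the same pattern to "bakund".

natokinr and ralolr both end in -r yet inflect differently (nanatokinr, piralolr), so the final letter is not what conditions the rule; the second-to-last letter is.
"bakund" has second-to-last letter 'n'. The stems whose second-to-last letter is 'n' (natokinr → nanatokinr, sapfund → sasapfund) repeat the first consonant+vowel as a prefix.
The other patterns: stems whose second-to-last letter is 'l' add the prefix pi-; stems whose second-to-last letter is 'm' double the final consonant and add -eka; stems whose second-to-last letter is 'h' or 't' add -ast.
So bakund → babakund.

babakund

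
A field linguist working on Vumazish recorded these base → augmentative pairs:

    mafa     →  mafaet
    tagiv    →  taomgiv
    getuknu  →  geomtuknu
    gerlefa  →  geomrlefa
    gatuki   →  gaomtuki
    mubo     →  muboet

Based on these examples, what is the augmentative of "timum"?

tiommum

gerlefa and mafa both end in -a yet inflect differently (geomrlefa, mafaet), so the final letter is not what conditions the rule; the first letter is.
"timum" begins with t-. The one such stem in the data (tagiv → taomgiv) inserts -om- after the first vowel (as do gatuki, getuknu), so the same rule applies.
So timum → tiommum.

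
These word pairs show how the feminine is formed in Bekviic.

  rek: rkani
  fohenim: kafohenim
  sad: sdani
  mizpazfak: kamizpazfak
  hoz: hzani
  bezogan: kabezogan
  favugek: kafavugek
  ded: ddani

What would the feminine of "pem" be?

pmani

mizpazfak and rek both end in -k yet inflect differently (kamizpazfak, rkani), so the final letter is not what conditions the rule; the number of vowels is.
"pem" has 1 vowel. The stems with 1 vowel (rek → rkani, sad → sdani, ded → ddani) delete the last vowel and add -ani.
The other pattern: stems with 3 vowels add the prefix ka-.
So pem → pmani.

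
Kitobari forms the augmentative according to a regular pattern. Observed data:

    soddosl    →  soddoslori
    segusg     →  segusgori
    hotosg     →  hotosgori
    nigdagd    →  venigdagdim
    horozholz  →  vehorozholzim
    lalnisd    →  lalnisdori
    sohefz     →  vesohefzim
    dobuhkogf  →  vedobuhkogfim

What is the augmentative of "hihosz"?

lalnisd and nigdagd both end in -d yet inflect differently (lalnisdori, venigdagdim), so the final letter is not what conditions the rule; the second-to-last letter is.
"hihosz" has second-to-last letter 's'. The stems whose second-to-last letter is 's' (hotosg → hotosgori, lalnisd → lalnisdori, segusg → segusgori) add -ori.
So hihosz → hihoszori.

hihoszori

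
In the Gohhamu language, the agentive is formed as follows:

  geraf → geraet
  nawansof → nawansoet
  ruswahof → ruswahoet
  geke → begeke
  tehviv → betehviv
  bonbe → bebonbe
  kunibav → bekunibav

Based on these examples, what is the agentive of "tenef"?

teneet

"tenef" ends in -f. The stems ending in -f (geraf → geraet, nawansof → nawansoet, ruswahof → ruswahoet) drop the final letter and add -et.
So tenef → teneet.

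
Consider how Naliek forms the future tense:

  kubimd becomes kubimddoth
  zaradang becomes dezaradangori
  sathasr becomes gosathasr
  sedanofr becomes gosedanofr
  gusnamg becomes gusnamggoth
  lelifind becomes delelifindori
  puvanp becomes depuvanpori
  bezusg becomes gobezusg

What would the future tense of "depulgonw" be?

dedepulgonwori

lelifind and kubimd both end in -d yet inflect differently (delelifindori, kubimddoth), so the final letter is not what conditions the rule; the second-to-last letter is.
"depulgonw" has second-to-last letter 'n'. The stems whose second-to-last letter is 'n' (puvanp → depuvanpori, zaradang → dezaradangori, lelifind → delelifindori) add de- … -ori around the stem.
So depulgonw → dedepulgonwori.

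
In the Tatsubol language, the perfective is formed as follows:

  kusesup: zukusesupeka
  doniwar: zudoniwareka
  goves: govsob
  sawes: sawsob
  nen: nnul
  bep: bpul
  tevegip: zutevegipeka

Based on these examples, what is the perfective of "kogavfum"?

"kogavfum" has 3 vowels. The stems with 3 vowels (kusesup → zukusesupeka, tevegip → zutevegipeka, doniwar → zudoniwareka) add zu- … -eka around the stem.
So kogavfum → zukogavfumeka.

zukogavfumeka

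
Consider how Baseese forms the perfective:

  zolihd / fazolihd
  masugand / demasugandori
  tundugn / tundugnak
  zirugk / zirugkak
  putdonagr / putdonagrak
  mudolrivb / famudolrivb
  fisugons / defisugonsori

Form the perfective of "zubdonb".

masugand and zolihd both end in -d yet inflect differently (demasugandori, fazolihd), so the final letter is not what conditions the rule; the second-to-last letter is.
"zubdonb" has second-to-last letter 'n'. The stems whose second-to-last letter is 'n' (fisugons → defisugonsori, masugand → demasugandori) add de- … -ori around the stem.
So zubdonb → dezubdonbori.

dezubdonbori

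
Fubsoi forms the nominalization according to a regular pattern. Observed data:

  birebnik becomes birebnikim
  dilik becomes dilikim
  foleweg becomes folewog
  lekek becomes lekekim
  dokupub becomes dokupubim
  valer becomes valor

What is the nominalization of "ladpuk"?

ladpukim

foleweg and lekek both have last vowel 'e' yet inflect differently (folewog, lekekim), so the last vowel is not what conditions the rule; the final letter is.
"ladpuk" ends in -k. The stems ending in -k (lekek → lekekim, dilik → dilikim, birebnik → birebnikim) add -im.
The other pattern: stems ending in -g or -r change the last vowel to 'o'.
So ladpuk → ladpukim.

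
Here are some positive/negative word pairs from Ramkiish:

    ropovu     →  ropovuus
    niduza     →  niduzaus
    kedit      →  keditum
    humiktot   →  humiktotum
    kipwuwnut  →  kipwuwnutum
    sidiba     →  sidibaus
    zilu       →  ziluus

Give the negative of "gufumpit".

"gufumpit" ends in a consonant. The stems ending in a consonant (kipwuwnut → kipwuwnutum, kedit → keditum, humiktot → humiktotum) add -um.
So gufumpit → gufumpitum.

gufumpitum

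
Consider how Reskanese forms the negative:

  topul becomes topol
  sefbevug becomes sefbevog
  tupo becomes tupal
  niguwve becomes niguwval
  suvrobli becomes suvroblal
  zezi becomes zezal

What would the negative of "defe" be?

defal

topul and tupo both begin with t- yet inflect differently (topol, tupal), so the first letter is not what conditions the rule; whether the stem ends in a vowel or a consonant is.
"defe" ends in a vowel. The stems ending in a vowel (tupo → tupal, niguwve → niguwval, suvrobli → suvroblal) drop the final letter and add -al.
So defe → defal.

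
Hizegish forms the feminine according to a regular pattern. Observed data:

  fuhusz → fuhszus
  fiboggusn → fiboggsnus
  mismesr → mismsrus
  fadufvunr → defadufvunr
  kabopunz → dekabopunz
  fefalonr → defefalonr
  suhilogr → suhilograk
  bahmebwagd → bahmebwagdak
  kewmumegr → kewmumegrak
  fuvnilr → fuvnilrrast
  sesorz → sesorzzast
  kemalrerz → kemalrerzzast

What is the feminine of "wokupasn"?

wokupsnus

"wokupasn" has second-to-last letter 's'. The stems whose second-to-last letter is 's' (fuhusz → fuhszus, fiboggusn → fiboggsnus, mismesr → mismsrus) delete the last vowel and add -us.
The other patterns: stems whose second-to-last letter is 'n' add the prefix de-; stems whose second-to-last letter is 'g' add -ak; stems whose second-to-last letter is 'l' or 'r' double the final consonant and add -ast.
So wokupasn → wokupsnus.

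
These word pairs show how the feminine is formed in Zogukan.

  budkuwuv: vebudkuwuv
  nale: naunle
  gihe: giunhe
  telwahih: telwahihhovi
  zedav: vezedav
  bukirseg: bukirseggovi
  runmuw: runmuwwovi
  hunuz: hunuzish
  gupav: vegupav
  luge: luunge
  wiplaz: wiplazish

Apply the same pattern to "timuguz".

timuguzish

"timuguz" ends in -z. The stems ending in -z (hunuz → hunuzish, wiplaz → wiplazish) add -ish.
So timuguz → timuguzish.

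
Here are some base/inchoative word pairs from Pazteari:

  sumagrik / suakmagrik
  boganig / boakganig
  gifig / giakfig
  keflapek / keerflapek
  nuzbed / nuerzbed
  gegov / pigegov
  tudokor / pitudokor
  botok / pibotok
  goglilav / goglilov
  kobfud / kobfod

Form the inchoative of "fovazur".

sumagrik and keflapek both end in -k yet inflect differently (suakmagrik, keerflapek), so the final letter is not what conditions the rule; the last vowel is.
"fovazur" has last vowel 'u'. The one such stem in the data (kobfud → kobfod) changes the last vowel to 'o' (as does goglilav), so the same rule applies.
The other patterns: stems whose last vowel is 'i' insert -ak- after the first vowel; stems whose last vowel is 'e' insert -er- after the first vowel; stems whose last vowel is 'o' add the prefix pi-.
So fovazur → fovazor.

fovazor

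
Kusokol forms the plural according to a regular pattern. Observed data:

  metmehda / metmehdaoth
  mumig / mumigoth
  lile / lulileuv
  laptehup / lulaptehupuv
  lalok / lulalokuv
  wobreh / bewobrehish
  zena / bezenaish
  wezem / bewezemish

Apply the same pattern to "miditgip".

miditgipoth

metmehda and zena both end in -a yet inflect differently (metmehdaoth, bezenaish), so the final letter is not what conditions the rule; the first letter is.
"miditgip" begins with m-. The stems beginning with m- (metmehda → metmehdaoth, mumig → mumigoth) add -oth.
The other patterns: stems beginning with l- add lu- … -uv around the stem; stems beginning with w- or z- add be- … -ish around the stem.
So miditgip → miditgipoth.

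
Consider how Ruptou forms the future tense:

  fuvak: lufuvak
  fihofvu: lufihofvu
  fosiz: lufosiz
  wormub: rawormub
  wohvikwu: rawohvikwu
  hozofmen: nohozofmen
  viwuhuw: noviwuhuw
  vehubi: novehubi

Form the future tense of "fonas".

fihofvu and wohvikwu both end in -u yet inflect differently (lufihofvu, rawohvikwu), so the final letter is not what conditions the rule; the first letter is.
"fonas" begins with f-. The stems beginning with f- (fuvak → lufuvak, fihofvu → lufihofvu, fosiz → lufosiz) add the prefix lu-.
The other patterns: stems beginning with w- add the prefix ra-; stems beginning with h- or v- add the prefix no-.
So fonas → lufonas.

lufonas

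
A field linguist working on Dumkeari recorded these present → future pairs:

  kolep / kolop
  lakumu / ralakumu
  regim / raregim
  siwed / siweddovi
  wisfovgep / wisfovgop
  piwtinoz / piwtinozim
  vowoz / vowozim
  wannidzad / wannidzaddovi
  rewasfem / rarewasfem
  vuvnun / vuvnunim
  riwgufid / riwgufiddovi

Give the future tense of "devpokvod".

siwed and wisfovgep both have last vowel 'e' yet inflect differently (siweddovi, wisfovgop), so the last vowel is not what conditions the rule; the final letter is.
"devpokvod" ends in -d. The stems ending in -d (siwed → siweddovi, riwgufid → riwgufiddovi, wannidzad → wannidzaddovi) double the final consonant and add -ovi.
So devpokvod → devpokvoddovi.

devpokvoddovi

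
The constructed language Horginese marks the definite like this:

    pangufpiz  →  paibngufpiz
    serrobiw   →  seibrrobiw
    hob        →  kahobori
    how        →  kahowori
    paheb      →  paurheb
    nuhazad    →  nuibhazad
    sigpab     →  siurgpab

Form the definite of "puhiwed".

hob and paheb both end in -b yet inflect differently (kahobori, paurheb), so the final letter is not what conditions the rule; the number of vowels is.
"puhiwed" has 3 vowels. The stems with 3 vowels (nuhazad → nuibhazad, serrobiw → seibrrobiw, pangufpiz → paibngufpiz) insert -ib- after the first vowel.
So puhiwed → puibhiwed.

puibhiwed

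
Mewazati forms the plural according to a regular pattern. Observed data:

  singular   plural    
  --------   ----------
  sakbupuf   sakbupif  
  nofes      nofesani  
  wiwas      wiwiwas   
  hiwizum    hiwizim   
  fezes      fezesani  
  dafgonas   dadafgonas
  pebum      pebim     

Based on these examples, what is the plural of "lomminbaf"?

lolomminbaf

nofes and dafgonas both end in -s yet inflect differently (nofesani, dadafgonas), so the final letter is not what conditions the rule; the last vowel is.
"lomminbaf" has last vowel 'a'. The stems whose last vowel is 'a' (dafgonas → dadafgonas, wiwas → wiwiwas) repeat the first consonant+vowel as a prefix.
So lomminbaf → lolomminbaf.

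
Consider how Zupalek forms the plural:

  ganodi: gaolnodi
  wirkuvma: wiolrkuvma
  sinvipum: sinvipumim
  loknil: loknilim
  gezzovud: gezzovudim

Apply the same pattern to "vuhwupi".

vuolhwupi

ganodi and loknil both have last vowel 'i' yet inflect differently (gaolnodi, loknilim), so the last vowel is not what conditions the rule; whether the stem ends in a vowel or a consonant is.
"vuhwupi" ends in a vowel. The stems ending in a vowel (ganodi → gaolnodi, wirkuvma → wiolrkuvma) insert -ol- after the first vowel.
The other pattern: stems ending in a consonant add -im.
So vuhwupi → vuolhwupi.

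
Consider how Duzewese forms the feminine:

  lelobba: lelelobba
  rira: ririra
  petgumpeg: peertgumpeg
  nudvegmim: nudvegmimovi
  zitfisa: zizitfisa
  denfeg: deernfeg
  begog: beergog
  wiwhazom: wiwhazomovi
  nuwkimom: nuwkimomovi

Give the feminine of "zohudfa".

nuwkimom and begog both have last vowel 'o' yet inflect differently (nuwkimomovi, beergog), so the last vowel is not what conditions the rule; the final letter is.
"zohudfa" ends in -a. The stems ending in -a (lelobba → lelelobba, zitfisa → zizitfisa, rira → ririra) repeat the first consonant+vowel as a prefix.
So zohudfa → zozohudfa.

zozohudfa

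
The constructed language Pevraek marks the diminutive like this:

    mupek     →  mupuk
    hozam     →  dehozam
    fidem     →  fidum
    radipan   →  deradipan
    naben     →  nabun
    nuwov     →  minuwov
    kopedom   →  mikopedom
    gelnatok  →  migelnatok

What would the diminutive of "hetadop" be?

kopedom and fidem both end in -m yet inflect differently (mikopedom, fidum), so the final letter is not what conditions the rule; the last vowel is.
"hetadop" has last vowel 'o'. The stems whose last vowel is 'o' (kopedom → mikopedom, nuwov → minuwov, gelnatok → migelnatok) add the prefix mi-.
The other patterns: stems whose last vowel is 'e' change the last vowel to 'u'; stems whose last vowel is 'a' add the prefix de-.
So hetadop → mihetadop.

mihetadop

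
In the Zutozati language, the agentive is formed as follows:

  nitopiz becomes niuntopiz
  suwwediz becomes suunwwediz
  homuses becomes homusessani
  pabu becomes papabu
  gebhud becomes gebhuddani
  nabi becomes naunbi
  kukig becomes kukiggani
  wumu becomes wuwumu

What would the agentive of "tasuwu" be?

nabi and kukig both have last vowel 'i' yet inflect differently (naunbi, kukiggani), so the last vowel is not what conditions the rule; the final letter is.
"tasuwu" ends in -u. The stems ending in -u (pabu → papabu, wumu → wuwumu) repeat the first consonant+vowel as a prefix.
So tasuwu → tatasuwu.

tatasuwu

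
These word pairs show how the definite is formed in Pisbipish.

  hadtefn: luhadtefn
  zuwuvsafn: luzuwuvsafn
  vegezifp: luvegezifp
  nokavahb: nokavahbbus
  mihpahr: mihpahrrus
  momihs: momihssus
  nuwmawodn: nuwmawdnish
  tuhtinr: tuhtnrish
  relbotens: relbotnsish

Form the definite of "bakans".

hadtefn and nuwmawodn both end in -n yet inflect differently (luhadtefn, nuwmawdnish), so the final letter is not what conditions the rule; the second-to-last letter is.
"bakans" has second-to-last letter 'n'. The stems whose second-to-last letter is 'n' (tuhtinr → tuhtnrish, relbotens → relbotnsish) delete the last vowel and add -ish.
The other patterns: stems whose second-to-last letter is 'f' add the prefix lu-; stems whose second-to-last letter is 'h' double the final consonant and add -us.
So bakans → baknsish.

baknsish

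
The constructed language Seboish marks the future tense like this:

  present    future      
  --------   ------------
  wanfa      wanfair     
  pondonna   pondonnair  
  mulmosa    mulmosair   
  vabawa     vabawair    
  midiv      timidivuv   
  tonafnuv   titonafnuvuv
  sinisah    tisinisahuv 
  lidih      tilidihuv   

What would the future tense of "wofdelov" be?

wanfa and sinisah both have last vowel 'a' yet inflect differently (wanfair, tisinisahuv), so the last vowel is not what conditions the rule; the final letter is.
"wofdelov" ends in -v. The stems ending in -v (midiv → timidivuv, tonafnuv → titonafnuvuv) add ti- … -uv around the stem.
The other pattern: stems ending in -a add -ir.
So wofdelov → tiwofdelovuv.

tiwofdelovuv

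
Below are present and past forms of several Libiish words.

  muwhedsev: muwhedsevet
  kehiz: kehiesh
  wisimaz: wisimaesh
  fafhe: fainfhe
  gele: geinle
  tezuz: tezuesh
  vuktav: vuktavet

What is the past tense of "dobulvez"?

dobulveesh

vuktav and wisimaz both have last vowel 'a' yet inflect differently (vuktavet, wisimaesh), so the last vowel is not what conditions the rule; the final letter is.
"dobulvez" ends in -z. The stems ending in -z (tezuz → tezuesh, kehiz → kehiesh, wisimaz → wisimaesh) drop the final letter and add -esh.
The other patterns: stems ending in -v add -et; stems ending in -e insert -in- after the first vowel.
So dobulvez → dobulveesh.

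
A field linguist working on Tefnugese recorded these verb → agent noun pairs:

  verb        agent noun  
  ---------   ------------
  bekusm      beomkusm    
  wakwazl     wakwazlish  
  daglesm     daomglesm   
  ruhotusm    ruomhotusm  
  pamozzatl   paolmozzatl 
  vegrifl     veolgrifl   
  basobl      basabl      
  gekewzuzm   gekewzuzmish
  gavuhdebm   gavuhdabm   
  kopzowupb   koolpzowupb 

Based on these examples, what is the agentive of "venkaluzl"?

venkaluzlish

"venkaluzl" has second-to-last letter 'z'. The stems whose second-to-last letter is 'z' (wakwazl → wakwazlish, gekewzuzm → gekewzuzmish) add -ish.
So venkaluzl → venkaluzlish.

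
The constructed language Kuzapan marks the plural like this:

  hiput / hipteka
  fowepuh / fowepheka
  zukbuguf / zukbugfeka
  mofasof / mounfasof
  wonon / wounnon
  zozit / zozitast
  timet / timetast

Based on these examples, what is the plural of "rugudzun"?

zukbuguf and mofasof both end in -f yet inflect differently (zukbugfeka, mounfasof), so the final letter is not what conditions the rule; the last vowel is.
"rugudzun" has last vowel 'u'. The stems whose last vowel is 'u' (hiput → hipteka, fowepuh → fowepheka, zukbuguf → zukbugfeka) delete the last vowel and add -eka.
The other patterns: stems whose last vowel is 'o' insert -un- after the first vowel; stems whose last vowel is 'e' or 'i' add -ast.
So rugudzun → rugudzneka.

rugudzneka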